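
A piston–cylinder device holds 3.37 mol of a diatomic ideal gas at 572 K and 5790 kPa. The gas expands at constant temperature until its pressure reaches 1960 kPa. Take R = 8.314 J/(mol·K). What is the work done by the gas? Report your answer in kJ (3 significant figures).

W ≈ 17.4 kJ

Isothermal process: W = nRT ln(V₂/V₁) = nRT ln(P₁/P₂).
W = (3.37)(8.314)(572) × ln(5790/1960)
  = 16026 × ln(2.954) = 16026 × 1.083
W_by_gas = 17360 J.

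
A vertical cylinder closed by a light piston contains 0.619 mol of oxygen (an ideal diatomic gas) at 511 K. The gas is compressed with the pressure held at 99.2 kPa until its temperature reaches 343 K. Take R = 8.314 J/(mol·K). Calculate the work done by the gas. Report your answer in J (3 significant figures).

W ≈ -865 J

Isobaric: W = P ΔV = nR ΔT.
W = (0.619)(8.314)(343 − 511) = -864.6 J.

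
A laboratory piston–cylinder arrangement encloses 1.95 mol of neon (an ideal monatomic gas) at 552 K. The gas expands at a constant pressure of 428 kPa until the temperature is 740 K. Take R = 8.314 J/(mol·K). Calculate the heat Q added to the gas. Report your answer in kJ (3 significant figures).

Isobaric: W = nRΔT = (1.95)(8.314)(188) = 3048 J.
ΔU = nCᵥΔT with Cᵥ = 3R/2: ΔU = (1.95)(12.47)(188) = 4572 J.
Q = ΔU + W = 4572 + 3048 = 7620 J.

Q ≈ 7.62 kJ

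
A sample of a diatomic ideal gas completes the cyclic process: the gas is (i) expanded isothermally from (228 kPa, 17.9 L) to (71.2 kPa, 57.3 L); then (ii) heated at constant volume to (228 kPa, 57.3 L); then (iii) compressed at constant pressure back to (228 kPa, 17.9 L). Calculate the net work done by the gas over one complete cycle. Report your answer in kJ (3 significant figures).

Leg (i): W = PᵢVᵢ ln(V_f/Vᵢ) = (4081) ln(57.3/17.9) = 4748 J.
Leg (ii): W = 0.
Leg (iii): W = PΔV = (228)(17.9 − 57.3) = -8983 J.
W_net = 4748 − 8983 = -4235 J.

W_net ≈ -4.23 kJ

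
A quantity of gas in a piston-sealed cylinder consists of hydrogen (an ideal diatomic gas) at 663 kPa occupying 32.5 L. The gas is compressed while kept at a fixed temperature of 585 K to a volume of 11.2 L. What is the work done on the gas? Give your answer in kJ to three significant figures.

W ≈ 23.0 kJ

Isothermal: W = nRT ln(V₂/V₁) = P₁V₁ ln(V₂/V₁).
P₁V₁ = (663 kPa)(32.5 L) = 21548 J.
W = 21548 × ln(11.2/32.5) = 21548 × -1.065
W_by_gas = -22955 J; work on gas = −W_by = 22955 J.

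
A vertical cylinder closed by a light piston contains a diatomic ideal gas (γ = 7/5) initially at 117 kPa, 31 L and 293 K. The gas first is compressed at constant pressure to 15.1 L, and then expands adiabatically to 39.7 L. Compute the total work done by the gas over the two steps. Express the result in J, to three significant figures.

Step 1 (isobaric): W = PΔV = (117 kPa)(15.1 − 31 L) = -1860 J.
After step 1: P = 117 kPa, V = 15.1 L, T = 142.7 K.
Step 2 (adiabatic): W = (P₁V₁ − P₂V₂)/(γ−1) = (1767 − 1200)/0.4 = 1416 J.
W_total = -1860 + 1416 = -443.9 J.

W_total ≈ -444 J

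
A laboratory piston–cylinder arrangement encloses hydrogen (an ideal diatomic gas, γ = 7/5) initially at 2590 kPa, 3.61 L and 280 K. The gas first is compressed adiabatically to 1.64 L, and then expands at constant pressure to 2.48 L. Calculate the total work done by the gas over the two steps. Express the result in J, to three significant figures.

W_total ≈ -2110 J

Step 1 (adiabatic): W = (P₁V₁ − P₂V₂)/(γ−1) = (9350 − 12820)/0.4 = -8674 J.
After step 1: P = 7817 kPa, V = 1.64 L, T = 383.9 K.
Step 2 (isobaric): W = PΔV = (7817 kPa)(2.48 − 1.64 L) = 6566 J.
W_total = -8674 + 6566 = -2108 J.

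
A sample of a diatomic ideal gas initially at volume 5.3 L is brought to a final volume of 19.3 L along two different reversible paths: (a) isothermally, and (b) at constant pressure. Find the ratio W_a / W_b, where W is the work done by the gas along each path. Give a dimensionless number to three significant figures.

W_a / W_b ≈ 0.489

Path (a) isothermal: W = P₁V₁ ln(V₂/V₁) → W_a/(P₁V₁) = 1.292.
Path (b) isobaric: W = P₁(V₂ − V₁) → W_b/(P₁V₁) = 2.642.
W_a / W_b = 1.292 / 2.642 = 0.4893.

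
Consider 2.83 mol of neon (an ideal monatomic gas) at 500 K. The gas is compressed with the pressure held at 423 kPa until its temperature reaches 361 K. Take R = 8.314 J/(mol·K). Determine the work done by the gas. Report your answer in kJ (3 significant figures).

W ≈ -3.27 kJ

Isobaric: W = P ΔV = nR ΔT.
W = (2.83)(8.314)(361 − 500) = -3270 J.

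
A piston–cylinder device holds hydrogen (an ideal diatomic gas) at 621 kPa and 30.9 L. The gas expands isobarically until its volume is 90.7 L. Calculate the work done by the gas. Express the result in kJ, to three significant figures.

W ≈ 37.1 kJ

Isobaric: W = P ΔV.
W = (621 kPa)(90.7 − 30.9 L) = (621)(59.8) = 37136 J.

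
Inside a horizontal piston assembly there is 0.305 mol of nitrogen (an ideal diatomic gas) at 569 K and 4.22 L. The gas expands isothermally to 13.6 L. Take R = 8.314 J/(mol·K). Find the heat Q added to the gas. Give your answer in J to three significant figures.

Q ≈ 1690 J

Isothermal ⇒ ΔU = 0, so Q = W = nRT ln(V₂/V₁).
Q = (0.305)(8.314)(569) ln(13.6/4.22) = 1443 × 1.17 = 1688 J.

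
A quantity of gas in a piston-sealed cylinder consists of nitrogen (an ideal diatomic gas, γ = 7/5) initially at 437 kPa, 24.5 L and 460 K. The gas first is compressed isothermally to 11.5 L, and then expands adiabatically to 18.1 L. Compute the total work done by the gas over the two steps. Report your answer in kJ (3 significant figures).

W_total ≈ -3.66 kJ

Step 1 (isothermal): W = P₁V₁ ln(V₂/V₁) = (10706) ln(11.5/24.5) = -8098 J.
After step 1: P = 931 kPa, V = 11.5 L, T = 460 K.
Step 2 (adiabatic): W = (P₁V₁ − P₂V₂)/(γ−1) = (10706 − 8930)/0.4 = 4441 J.
W_total = -8098 + 4441 = -3657 J.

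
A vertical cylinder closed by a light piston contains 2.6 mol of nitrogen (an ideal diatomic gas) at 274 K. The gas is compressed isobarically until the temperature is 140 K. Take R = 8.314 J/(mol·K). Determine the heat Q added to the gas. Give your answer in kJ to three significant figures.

Q ≈ -10.1 kJ

Isobaric: W = nRΔT = (2.6)(8.314)(-134) = -2897 J.
ΔU = nCᵥΔT with Cᵥ = 5R/2: ΔU = (2.6)(20.79)(-134) = -7241 J.
Q = ΔU + W = -7241 − 2897 = -10138 J.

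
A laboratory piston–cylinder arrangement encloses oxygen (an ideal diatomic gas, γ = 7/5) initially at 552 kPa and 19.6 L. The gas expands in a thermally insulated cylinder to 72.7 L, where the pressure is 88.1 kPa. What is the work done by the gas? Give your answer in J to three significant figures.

Adiabatic: W = (P₁V₁ − P₂V₂)/(γ − 1) with γ = 7/5.
P₁V₁ = 10819 J, P₂V₂ = 6405 J.
W = (10819 − 6405) / 0.4 = 11036 J.

W ≈ 11000 J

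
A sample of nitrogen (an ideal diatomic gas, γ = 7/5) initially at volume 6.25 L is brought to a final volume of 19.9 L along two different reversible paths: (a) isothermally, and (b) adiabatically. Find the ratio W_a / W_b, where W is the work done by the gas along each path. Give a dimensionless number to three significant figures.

Path (a) isothermal: W = P₁V₁ ln(V₂/V₁) → W_a/(P₁V₁) = 1.158.
Path (b) adiabatic: W = P₁V₁(1 − (V₁/V₂)^(γ−1))/(γ−1) → W_b/(P₁V₁) = 0.9269.
W_a / W_b = 1.158 / 0.9269 = 1.249.

W_a / W_b ≈ 1.25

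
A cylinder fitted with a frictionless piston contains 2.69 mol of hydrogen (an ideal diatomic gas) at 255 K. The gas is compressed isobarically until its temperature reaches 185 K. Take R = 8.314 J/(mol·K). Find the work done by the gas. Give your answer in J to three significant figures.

W ≈ -1570 J

Isobaric: W = P ΔV = nR ΔT.
W = (2.69)(8.314)(185 − 255) = -1566 J.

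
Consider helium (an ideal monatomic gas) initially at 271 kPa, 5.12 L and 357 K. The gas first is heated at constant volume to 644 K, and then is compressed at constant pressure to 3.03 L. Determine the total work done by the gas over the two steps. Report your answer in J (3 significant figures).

Step 1 (isochoric): W = 0 (constant volume).
After step 1: P = 488.9 kPa (V unchanged).
Step 2 (isobaric): W = PΔV = (488.9 kPa)(3.03 − 5.12 L) = -1022 J.
W_total = 0 − 1022 = -1022 J.

W_total ≈ -1020 J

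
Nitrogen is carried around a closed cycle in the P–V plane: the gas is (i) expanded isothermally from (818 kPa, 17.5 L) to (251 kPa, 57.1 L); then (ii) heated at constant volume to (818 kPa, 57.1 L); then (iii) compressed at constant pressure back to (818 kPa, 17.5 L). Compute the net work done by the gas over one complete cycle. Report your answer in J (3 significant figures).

W_net ≈ -15500 J

Leg (i): W = PᵢVᵢ ln(V_f/Vᵢ) = (14315) ln(57.1/17.5) = 16929 J.
Leg (ii): W = 0.
Leg (iii): W = PΔV = (818)(17.5 − 57.1) = -32393 J.
W_net = 16929 − 32393 = -15464 J.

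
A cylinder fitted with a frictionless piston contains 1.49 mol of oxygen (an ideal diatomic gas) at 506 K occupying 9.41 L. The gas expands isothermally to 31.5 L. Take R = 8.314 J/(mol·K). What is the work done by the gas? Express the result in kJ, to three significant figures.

W ≈ 7.57 kJ

Isothermal: W = nRT ln(V₂/V₁).
W = (1.49)(8.314)(506) × ln(31.5/9.41)
  = 6268 × 1.208
W_by_gas = 7573 J.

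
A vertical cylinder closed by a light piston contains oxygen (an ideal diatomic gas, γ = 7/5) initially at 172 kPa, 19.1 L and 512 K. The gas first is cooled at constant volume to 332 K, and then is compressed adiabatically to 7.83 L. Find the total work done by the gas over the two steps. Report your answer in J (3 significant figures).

W_total ≈ -2280 J

Step 1 (isochoric): W = 0 (constant volume).
After step 1: P = 111.5 kPa (V unchanged).
Step 2 (adiabatic): W = (P₁V₁ − P₂V₂)/(γ−1) = (2130 − 3043)/0.4 = -2283 J.
W_total = 0 − 2283 = -2283 J.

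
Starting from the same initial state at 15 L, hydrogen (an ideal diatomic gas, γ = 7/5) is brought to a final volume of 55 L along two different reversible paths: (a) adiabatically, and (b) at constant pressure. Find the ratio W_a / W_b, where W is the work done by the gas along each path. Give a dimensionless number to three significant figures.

Path (a) adiabatic: W = P₁V₁(1 − (V₁/V₂)^(γ−1))/(γ−1) → W_a/(P₁V₁) = 1.013.
Path (b) isobaric: W = P₁(V₂ − V₁) → W_b/(P₁V₁) = 2.667.
W_a / W_b = 1.013 / 2.667 = 0.38.

W_a / W_b ≈ 0.380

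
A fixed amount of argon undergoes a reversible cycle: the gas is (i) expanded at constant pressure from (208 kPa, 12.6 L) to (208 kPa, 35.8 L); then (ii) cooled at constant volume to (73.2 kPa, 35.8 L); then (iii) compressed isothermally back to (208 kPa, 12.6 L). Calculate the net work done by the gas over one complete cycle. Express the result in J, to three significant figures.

W_net ≈ 2090 J

Leg (i): W = PΔV = (208)(35.8 − 12.6) = 4826 J.
Leg (ii): W = 0.
Leg (iii): W = PᵢVᵢ ln(V_f/Vᵢ) = (2621) ln(12.6/35.8) = -2737 J.
W_net = 4826 − 2737 = 2089 J.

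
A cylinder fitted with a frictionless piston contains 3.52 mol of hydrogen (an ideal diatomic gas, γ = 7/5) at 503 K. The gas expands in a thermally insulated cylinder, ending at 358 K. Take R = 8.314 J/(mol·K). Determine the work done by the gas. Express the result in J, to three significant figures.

W ≈ 10600 J

Adiabatic ⇒ Q = 0, so W_by = −ΔU = nCᵥ(T₁ − T₂).
Cᵥ = 5R/2 = 20.79 J/(mol·K).
W = (3.52)(20.79)(503 − 358) = 10609 J.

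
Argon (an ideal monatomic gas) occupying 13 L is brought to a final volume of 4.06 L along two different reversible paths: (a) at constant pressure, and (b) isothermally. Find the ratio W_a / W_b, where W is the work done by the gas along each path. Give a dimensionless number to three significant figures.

W_a / W_b ≈ 0.591

Path (a) isobaric: W = P₁(V₂ − V₁) → W_a/(P₁V₁) = -0.6877.
Path (b) isothermal: W = P₁V₁ ln(V₂/V₁) → W_b/(P₁V₁) = -1.164.
W_a / W_b = -0.6877 / -1.164 = 0.5909.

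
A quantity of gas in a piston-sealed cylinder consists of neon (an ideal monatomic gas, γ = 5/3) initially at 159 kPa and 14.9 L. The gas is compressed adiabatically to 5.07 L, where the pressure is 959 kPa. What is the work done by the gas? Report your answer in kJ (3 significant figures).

Adiabatic: W = (P₁V₁ − P₂V₂)/(γ − 1) with γ = 5/3.
P₁V₁ = 2369 J, P₂V₂ = 4862 J.
W = (2369 − 4862) / 0.6667 = -3740 J.

W ≈ -3.74 kJ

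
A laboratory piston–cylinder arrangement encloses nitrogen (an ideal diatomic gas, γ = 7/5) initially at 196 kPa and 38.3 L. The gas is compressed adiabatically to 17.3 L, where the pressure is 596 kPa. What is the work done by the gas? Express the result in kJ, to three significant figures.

Adiabatic: W = (P₁V₁ − P₂V₂)/(γ − 1) with γ = 7/5.
P₁V₁ = 7507 J, P₂V₂ = 10311 J.
W = (7507 − 10311) / 0.4 = -7010 J.

W ≈ -7.01 kJ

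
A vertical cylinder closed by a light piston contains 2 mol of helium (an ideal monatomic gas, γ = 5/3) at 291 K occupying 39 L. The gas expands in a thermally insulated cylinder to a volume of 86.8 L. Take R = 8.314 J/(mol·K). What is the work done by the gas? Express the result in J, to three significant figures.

W ≈ 3000 J

Adiabatic: TV^(γ−1) = const with γ = 5/3.
T₂ = T₁ (V₁/V₂)^(γ−1) = 291 × (39/86.8)^0.667 = 291 × 0.5866 = 170.7 K.
W_by = nCᵥ(T₁ − T₂) = (2)(12.47)(291 − 170.7) = 3000 J.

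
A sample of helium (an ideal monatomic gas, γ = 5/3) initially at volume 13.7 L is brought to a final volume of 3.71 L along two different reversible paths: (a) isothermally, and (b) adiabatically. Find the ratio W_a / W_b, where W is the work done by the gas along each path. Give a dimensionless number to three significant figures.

Path (a) isothermal: W = P₁V₁ ln(V₂/V₁) → W_a/(P₁V₁) = -1.306.
Path (b) adiabatic: W = P₁V₁(1 − (V₁/V₂)^(γ−1))/(γ−1) → W_b/(P₁V₁) = -2.084.
W_a / W_b = -1.306 / -2.084 = 0.627.

W_a / W_b ≈ 0.627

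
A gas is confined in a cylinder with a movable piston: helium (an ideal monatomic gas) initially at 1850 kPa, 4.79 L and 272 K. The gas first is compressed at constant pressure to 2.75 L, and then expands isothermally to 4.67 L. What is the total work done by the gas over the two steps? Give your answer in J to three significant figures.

W_total ≈ -1080 J

Step 1 (isobaric): W = PΔV = (1850 kPa)(2.75 − 4.79 L) = -3774 J.
After step 1: P = 1850 kPa, V = 2.75 L, T = 156.2 K.
Step 2 (isothermal): W = P₁V₁ ln(V₂/V₁) = (5088) ln(4.67/2.75) = 2694 J.
W_total = -3774 + 2694 = -1080 J.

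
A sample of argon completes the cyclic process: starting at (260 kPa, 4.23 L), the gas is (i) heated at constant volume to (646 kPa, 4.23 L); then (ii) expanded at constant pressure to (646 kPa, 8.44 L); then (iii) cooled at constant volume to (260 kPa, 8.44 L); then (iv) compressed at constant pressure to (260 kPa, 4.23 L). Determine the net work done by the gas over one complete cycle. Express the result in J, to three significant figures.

W_net ≈ 1630 J

Constant-volume legs do no work.
W(ii) = (646)(8.44 − 4.23) = 2720 J; W(iv) = (260)(4.23 − 8.44) = -1095 J.
W_net = 2720 − 1095 = 1625 J (the clockwise enclosed area).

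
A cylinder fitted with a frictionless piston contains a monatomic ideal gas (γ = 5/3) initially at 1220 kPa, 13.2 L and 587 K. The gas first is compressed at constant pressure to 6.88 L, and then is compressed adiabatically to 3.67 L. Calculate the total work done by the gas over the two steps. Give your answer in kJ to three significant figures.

Step 1 (isobaric): W = PΔV = (1220 kPa)(6.88 − 13.2 L) = -7710 J.
After step 1: P = 1220 kPa, V = 6.88 L, T = 306 K.
Step 2 (adiabatic): W = (P₁V₁ − P₂V₂)/(γ−1) = (8394 − 12761)/0.667 = -6552 J.
W_total = -7710 − 6552 = -14262 J.

W_total ≈ -14.3 kJ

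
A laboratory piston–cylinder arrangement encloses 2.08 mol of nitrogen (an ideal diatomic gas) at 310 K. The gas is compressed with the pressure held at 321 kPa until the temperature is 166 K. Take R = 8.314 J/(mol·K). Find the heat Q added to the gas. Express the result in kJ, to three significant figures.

Isobaric: W = nRΔT = (2.08)(8.314)(-144) = -2490 J.
ΔU = nCᵥΔT with Cᵥ = 5R/2: ΔU = (2.08)(20.79)(-144) = -6226 J.
Q = ΔU + W = -6226 − 2490 = -8716 J.

Q ≈ -8.72 kJ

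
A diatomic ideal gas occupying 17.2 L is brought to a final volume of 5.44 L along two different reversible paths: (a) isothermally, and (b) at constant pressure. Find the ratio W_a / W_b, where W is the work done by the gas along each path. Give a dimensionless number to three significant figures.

W_a / W_b ≈ 1.68

Path (a) isothermal: W = P₁V₁ ln(V₂/V₁) → W_a/(P₁V₁) = -1.151.
Path (b) isobaric: W = P₁(V₂ − V₁) → W_b/(P₁V₁) = -0.6837.
W_a / W_b = -1.151 / -0.6837 = 1.684.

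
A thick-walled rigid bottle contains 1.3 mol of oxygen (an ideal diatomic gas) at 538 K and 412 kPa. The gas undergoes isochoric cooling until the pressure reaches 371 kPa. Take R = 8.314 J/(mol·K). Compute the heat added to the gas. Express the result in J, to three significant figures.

Constant volume ⇒ W = 0, so Q = ΔU = nCᵥΔT with Cᵥ = 5R/2 = 20.79 J/(mol·K).
At constant V, T₂/T₁ = P₂/P₁ ⇒ ΔT = T₁(P₂/P₁ − 1) = 538·(371/412 − 1) = -53.54 K.
ΔU = (1.3)(20.79)(-53.54) = -1447 J.

Q ≈ -1450 J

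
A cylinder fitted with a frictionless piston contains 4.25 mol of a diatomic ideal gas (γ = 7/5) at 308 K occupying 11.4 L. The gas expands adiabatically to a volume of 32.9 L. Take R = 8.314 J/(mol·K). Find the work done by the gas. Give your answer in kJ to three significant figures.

Adiabatic: TV^(γ−1) = const with γ = 7/5.
T₂ = T₁ (V₁/V₂)^(γ−1) = 308 × (11.4/32.9)^0.4 = 308 × 0.6545 = 201.6 K.
W_by = nCᵥ(T₁ − T₂) = (4.25)(20.79)(308 − 201.6) = 9401 J.

W ≈ 9.40 kJ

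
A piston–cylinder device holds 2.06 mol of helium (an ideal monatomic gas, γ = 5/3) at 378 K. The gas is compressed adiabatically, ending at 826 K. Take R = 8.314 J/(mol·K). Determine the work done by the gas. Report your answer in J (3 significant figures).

Adiabatic ⇒ Q = 0, so W_by = −ΔU = nCᵥ(T₁ − T₂).
Cᵥ = 3R/2 = 12.47 J/(mol·K).
W = (2.06)(12.47)(378 − 826) = -11509 J.

W ≈ -11500 J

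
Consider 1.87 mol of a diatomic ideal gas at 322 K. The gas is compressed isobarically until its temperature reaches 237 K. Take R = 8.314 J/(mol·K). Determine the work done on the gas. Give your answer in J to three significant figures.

Isobaric: W = P ΔV = nR ΔT.
W = (1.87)(8.314)(237 − 322) = -1322 J.
Work on gas = −W_by = 1322 J.

W ≈ 1320 J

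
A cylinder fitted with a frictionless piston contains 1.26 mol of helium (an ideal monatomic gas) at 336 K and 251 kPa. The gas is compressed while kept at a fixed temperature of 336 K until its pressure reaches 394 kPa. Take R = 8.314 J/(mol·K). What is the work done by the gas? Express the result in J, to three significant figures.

Isothermal process: W = nRT ln(V₂/V₁) = nRT ln(P₁/P₂).
W = (1.26)(8.314)(336) × ln(251/394)
  = 3520 × ln(0.6371) = 3520 × -0.4509
W_by_gas = -1587 J.

W ≈ -1590 J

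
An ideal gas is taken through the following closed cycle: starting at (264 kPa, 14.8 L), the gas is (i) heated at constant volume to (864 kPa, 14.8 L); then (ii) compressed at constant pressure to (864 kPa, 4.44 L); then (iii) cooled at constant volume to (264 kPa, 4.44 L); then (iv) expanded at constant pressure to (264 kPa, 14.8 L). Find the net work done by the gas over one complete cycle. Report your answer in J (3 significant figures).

Constant-volume legs do no work.
W(ii) = (864)(4.44 − 14.8) = -8951 J; W(iv) = (264)(14.8 − 4.44) = 2735 J.
W_net = -8951 + 2735 = -6216 J (the counter-clockwise enclosed area).

W_net ≈ -6220 J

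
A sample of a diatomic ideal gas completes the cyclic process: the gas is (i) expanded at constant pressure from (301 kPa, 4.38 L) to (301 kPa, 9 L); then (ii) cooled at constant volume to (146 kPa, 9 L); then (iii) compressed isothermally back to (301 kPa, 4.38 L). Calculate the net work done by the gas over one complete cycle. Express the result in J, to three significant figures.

Leg (i): W = PΔV = (301)(9 − 4.38) = 1391 J.
Leg (ii): W = 0.
Leg (iii): W = PᵢVᵢ ln(V_f/Vᵢ) = (1314) ln(4.38/9) = -946.3 J.
W_net = 1391 − 946.3 = 444.3 J.

W_net ≈ 444 J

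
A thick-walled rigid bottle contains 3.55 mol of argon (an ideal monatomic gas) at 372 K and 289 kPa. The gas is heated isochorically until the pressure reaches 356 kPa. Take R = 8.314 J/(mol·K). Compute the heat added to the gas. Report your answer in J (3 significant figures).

Q ≈ 3820 J

Constant volume ⇒ W = 0, so Q = ΔU = nCᵥΔT with Cᵥ = 3R/2 = 12.47 J/(mol·K).
At constant V, T₂/T₁ = P₂/P₁ ⇒ ΔT = T₁(P₂/P₁ − 1) = 372·(356/289 − 1) = 86.24 K.
ΔU = (3.55)(12.47)(86.24) = 3818 J.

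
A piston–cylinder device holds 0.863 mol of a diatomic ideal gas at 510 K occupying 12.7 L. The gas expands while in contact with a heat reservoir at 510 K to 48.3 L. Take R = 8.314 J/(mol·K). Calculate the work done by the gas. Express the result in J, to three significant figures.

Isothermal: W = nRT ln(V₂/V₁).
W = (0.863)(8.314)(510) × ln(48.3/12.7)
  = 3659 × 1.336
W_by_gas = 4888 J.

W ≈ 4890 J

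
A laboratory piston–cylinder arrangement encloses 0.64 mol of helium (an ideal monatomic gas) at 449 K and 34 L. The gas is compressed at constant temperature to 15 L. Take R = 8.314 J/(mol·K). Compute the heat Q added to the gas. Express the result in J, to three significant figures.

Q ≈ -1960 J

Isothermal ⇒ ΔU = 0, so Q = W = nRT ln(V₂/V₁).
Q = (0.64)(8.314)(449) ln(15/34) = 2389 × -0.8183 = -1955 J.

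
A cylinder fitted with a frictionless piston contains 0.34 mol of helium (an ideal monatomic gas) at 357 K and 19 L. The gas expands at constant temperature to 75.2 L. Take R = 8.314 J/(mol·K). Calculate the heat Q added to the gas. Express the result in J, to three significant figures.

Isothermal ⇒ ΔU = 0, so Q = W = nRT ln(V₂/V₁).
Q = (0.34)(8.314)(357) ln(75.2/19) = 1009 × 1.376 = 1388 J.

Q ≈ 1390 J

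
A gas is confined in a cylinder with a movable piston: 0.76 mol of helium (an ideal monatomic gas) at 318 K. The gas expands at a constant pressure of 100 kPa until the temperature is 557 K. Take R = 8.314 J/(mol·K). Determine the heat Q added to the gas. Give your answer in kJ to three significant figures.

Isobaric: W = nRΔT = (0.76)(8.314)(239) = 1510 J.
ΔU = nCᵥΔT with Cᵥ = 3R/2: ΔU = (0.76)(12.47)(239) = 2265 J.
Q = ΔU + W = 2265 + 1510 = 3775 J.

Q ≈ 3.78 kJ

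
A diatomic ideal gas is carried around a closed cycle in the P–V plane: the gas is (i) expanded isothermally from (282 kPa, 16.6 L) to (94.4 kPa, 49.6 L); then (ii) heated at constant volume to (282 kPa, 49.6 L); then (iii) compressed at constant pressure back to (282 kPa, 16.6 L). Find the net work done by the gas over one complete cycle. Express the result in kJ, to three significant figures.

W_net ≈ -4.18 kJ

Leg (i): W = PᵢVᵢ ln(V_f/Vᵢ) = (4681) ln(49.6/16.6) = 5124 J.
Leg (ii): W = 0.
Leg (iii): W = PΔV = (282)(16.6 − 49.6) = -9306 J.
W_net = 5124 − 9306 = -4182 J.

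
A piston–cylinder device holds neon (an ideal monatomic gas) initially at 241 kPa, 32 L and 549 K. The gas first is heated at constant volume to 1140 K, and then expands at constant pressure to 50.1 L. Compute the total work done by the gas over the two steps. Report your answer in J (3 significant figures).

Step 1 (isochoric): W = 0 (constant volume).
After step 1: P = 500.4 kPa (V unchanged).
Step 2 (isobaric): W = PΔV = (500.4 kPa)(50.1 − 32 L) = 9058 J.
W_total = 0 + 9058 = 9058 J.

W_total ≈ 9060 J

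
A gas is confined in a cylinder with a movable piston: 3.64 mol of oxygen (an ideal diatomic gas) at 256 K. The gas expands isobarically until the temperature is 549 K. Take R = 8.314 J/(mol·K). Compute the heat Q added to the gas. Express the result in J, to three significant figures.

Q ≈ 31000 J

Isobaric: W = nRΔT = (3.64)(8.314)(293) = 8867 J.
ΔU = nCᵥΔT with Cᵥ = 5R/2: ΔU = (3.64)(20.79)(293) = 22168 J.
Q = ΔU + W = 22168 + 8867 = 31035 J.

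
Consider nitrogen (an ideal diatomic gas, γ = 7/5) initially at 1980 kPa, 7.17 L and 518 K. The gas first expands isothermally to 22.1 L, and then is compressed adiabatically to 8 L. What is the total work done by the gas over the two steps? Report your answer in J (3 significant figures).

Step 1 (isothermal): W = P₁V₁ ln(V₂/V₁) = (14197) ln(22.1/7.17) = 15981 J.
After step 1: P = 642.4 kPa, V = 22.1 L, T = 518 K.
Step 2 (adiabatic): W = (P₁V₁ − P₂V₂)/(γ−1) = (14197 − 21316)/0.4 = -17798 J.
W_total = 15981 − 17798 = -1818 J.

W_total ≈ -1820 J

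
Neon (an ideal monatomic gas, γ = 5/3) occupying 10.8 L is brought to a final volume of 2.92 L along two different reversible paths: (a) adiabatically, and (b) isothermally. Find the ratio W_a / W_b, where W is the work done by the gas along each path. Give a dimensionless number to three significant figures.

Path (a) adiabatic: W = P₁V₁(1 − (V₁/V₂)^(γ−1))/(γ−1) → W_a/(P₁V₁) = -2.087.
Path (b) isothermal: W = P₁V₁ ln(V₂/V₁) → W_b/(P₁V₁) = -1.308.
W_a / W_b = -2.087 / -1.308 = 1.596.

W_a / W_b ≈ 1.60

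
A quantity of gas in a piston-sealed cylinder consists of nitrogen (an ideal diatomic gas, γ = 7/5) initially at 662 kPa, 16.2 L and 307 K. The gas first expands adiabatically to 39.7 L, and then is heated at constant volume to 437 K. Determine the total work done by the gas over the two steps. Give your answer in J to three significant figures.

W_total ≈ 8080 J

Step 1 (adiabatic): W = (P₁V₁ − P₂V₂)/(γ−1) = (10724 − 7493)/0.4 = 8078 J.
Step 2 (isochoric): W = 0 (constant volume).
W_total = 8078 + 0 = 8078 J.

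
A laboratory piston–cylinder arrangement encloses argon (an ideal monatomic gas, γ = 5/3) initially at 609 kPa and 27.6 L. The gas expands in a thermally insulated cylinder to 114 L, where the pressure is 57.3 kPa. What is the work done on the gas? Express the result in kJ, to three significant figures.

W ≈ -15.4 kJ

Adiabatic: W = (P₁V₁ − P₂V₂)/(γ − 1) with γ = 5/3.
P₁V₁ = 16808 J, P₂V₂ = 6532 J.
W = (16808 − 6532) / 0.6667 = 15414 J.
Work on gas = −W_by = -15414 J.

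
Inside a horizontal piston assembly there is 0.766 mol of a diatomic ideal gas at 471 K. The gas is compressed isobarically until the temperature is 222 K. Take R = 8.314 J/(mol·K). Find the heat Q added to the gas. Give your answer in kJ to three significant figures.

Q ≈ -5.55 kJ

Isobaric: W = nRΔT = (0.766)(8.314)(-249) = -1586 J.
ΔU = nCᵥΔT with Cᵥ = 5R/2: ΔU = (0.766)(20.79)(-249) = -3964 J.
Q = ΔU + W = -3964 − 1586 = -5550 J.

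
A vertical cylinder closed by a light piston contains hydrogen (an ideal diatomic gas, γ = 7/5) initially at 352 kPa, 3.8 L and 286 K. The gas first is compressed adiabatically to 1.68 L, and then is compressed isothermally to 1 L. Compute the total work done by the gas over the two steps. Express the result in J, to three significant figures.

W_total ≈ -2250 J

Step 1 (adiabatic): W = (P₁V₁ − P₂V₂)/(γ−1) = (1338 − 1854)/0.4 = -1291 J.
After step 1: P = 1104 kPa, V = 1.68 L, T = 396.4 K.
Step 2 (isothermal): W = P₁V₁ ln(V₂/V₁) = (1854) ln(1/1.68) = -961.9 J.
W_total = -1291 − 961.9 = -2253 J.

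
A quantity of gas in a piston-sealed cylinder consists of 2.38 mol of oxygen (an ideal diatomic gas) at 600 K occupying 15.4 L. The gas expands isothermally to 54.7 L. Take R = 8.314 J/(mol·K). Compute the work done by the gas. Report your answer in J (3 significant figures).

W ≈ 15000 J

Isothermal: W = nRT ln(V₂/V₁).
W = (2.38)(8.314)(600) × ln(54.7/15.4)
  = 11872 × 1.267
W_by_gas = 15048 J.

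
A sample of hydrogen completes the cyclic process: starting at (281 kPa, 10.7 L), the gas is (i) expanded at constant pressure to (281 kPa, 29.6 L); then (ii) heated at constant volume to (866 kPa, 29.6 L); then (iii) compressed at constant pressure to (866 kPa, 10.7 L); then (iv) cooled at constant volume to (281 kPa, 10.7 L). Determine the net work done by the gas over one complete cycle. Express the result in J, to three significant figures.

W_net ≈ -11100 J

Constant-volume legs do no work.
W(i) = (281)(29.6 − 10.7) = 5311 J; W(iii) = (866)(10.7 − 29.6) = -16367 J.
W_net = 5311 − 16367 = -11056 J (the counter-clockwise enclosed area).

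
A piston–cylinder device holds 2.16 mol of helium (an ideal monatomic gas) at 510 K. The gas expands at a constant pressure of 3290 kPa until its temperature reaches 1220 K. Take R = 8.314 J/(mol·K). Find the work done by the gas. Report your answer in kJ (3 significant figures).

W ≈ 12.8 kJ

Isobaric: W = P ΔV = nR ΔT.
W = (2.16)(8.314)(1220 − 510) = 12750 J.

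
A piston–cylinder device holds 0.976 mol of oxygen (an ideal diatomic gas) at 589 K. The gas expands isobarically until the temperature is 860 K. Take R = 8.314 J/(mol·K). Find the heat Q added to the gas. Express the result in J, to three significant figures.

Isobaric: W = nRΔT = (0.976)(8.314)(271) = 2199 J.
ΔU = nCᵥΔT with Cᵥ = 5R/2: ΔU = (0.976)(20.79)(271) = 5498 J.
Q = ΔU + W = 5498 + 2199 = 7697 J.

Q ≈ 7700 J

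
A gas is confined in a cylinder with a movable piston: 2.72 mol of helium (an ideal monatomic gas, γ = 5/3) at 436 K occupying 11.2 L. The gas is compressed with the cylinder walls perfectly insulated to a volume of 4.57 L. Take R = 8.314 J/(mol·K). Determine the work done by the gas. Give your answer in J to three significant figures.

Adiabatic: TV^(γ−1) = const with γ = 5/3.
T₂ = T₁ (V₁/V₂)^(γ−1) = 436 × (11.2/4.57)^0.667 = 436 × 1.818 = 792.5 K.
W_by = nCᵥ(T₁ − T₂) = (2.72)(12.47)(436 − 792.5) = -12094 J.

W ≈ -12100 J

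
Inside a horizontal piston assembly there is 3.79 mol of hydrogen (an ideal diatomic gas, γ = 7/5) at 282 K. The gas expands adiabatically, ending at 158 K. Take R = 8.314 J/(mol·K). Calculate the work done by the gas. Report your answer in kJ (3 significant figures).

Adiabatic ⇒ Q = 0, so W_by = −ΔU = nCᵥ(T₁ − T₂).
Cᵥ = 5R/2 = 20.79 J/(mol·K).
W = (3.79)(20.79)(282 − 158) = 9768 J.

W ≈ 9.77 kJ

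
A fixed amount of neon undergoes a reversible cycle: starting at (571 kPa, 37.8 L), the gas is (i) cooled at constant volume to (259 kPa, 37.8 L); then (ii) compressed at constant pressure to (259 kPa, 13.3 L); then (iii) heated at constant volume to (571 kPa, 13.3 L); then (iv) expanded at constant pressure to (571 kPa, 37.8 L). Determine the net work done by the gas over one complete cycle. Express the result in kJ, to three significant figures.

W_net ≈ 7.64 kJ

Constant-volume legs do no work.
W(ii) = (259)(13.3 − 37.8) = -6345 J; W(iv) = (571)(37.8 − 13.3) = 13989 J.
W_net = -6345 + 13989 = 7644 J (the clockwise enclosed area).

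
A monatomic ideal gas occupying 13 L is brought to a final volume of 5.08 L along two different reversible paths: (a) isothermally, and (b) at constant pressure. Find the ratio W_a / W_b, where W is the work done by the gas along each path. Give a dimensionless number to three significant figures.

W_a / W_b ≈ 1.54

Path (a) isothermal: W = P₁V₁ ln(V₂/V₁) → W_a/(P₁V₁) = -0.9396.
Path (b) isobaric: W = P₁(V₂ − V₁) → W_b/(P₁V₁) = -0.6092.
W_a / W_b = -0.9396 / -0.6092 = 1.542.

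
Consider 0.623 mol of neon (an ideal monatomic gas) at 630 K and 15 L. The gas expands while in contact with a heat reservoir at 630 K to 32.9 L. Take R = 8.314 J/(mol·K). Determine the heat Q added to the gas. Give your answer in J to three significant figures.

Isothermal ⇒ ΔU = 0, so Q = W = nRT ln(V₂/V₁).
Q = (0.623)(8.314)(630) ln(32.9/15) = 3263 × 0.7854 = 2563 J.

Q ≈ 2560 J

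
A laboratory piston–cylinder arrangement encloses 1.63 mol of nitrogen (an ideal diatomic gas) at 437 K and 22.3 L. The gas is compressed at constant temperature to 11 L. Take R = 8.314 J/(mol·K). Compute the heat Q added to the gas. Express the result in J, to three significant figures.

Q ≈ -4190 J

Isothermal ⇒ ΔU = 0, so Q = W = nRT ln(V₂/V₁).
Q = (1.63)(8.314)(437) ln(11/22.3) = 5922 × -0.7067 = -4185 J.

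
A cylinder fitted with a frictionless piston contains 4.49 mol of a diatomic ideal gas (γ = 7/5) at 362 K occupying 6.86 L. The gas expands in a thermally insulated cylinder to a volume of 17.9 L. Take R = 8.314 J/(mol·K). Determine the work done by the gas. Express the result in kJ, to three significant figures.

W ≈ 10.8 kJ

Adiabatic: TV^(γ−1) = const with γ = 7/5.
T₂ = T₁ (V₁/V₂)^(γ−1) = 362 × (6.86/17.9)^0.4 = 362 × 0.6814 = 246.7 K.
W_by = nCᵥ(T₁ − T₂) = (4.49)(20.79)(362 − 246.7) = 10764 J.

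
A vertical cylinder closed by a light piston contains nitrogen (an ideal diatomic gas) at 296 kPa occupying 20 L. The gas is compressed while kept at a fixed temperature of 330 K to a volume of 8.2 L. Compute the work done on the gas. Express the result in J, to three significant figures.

Isothermal: W = nRT ln(V₂/V₁) = P₁V₁ ln(V₂/V₁).
P₁V₁ = (296 kPa)(20 L) = 5920 J.
W = 5920 × ln(8.2/20) = 5920 × -0.8916
W_by_gas = -5278 J; work on gas = −W_by = 5278 J.

W ≈ 5280 J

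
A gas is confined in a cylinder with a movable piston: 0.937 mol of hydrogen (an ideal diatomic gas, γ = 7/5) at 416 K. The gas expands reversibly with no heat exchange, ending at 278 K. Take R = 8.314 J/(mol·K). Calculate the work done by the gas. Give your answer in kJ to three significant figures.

W ≈ 2.69 kJ

Adiabatic ⇒ Q = 0, so W_by = −ΔU = nCᵥ(T₁ − T₂).
Cᵥ = 5R/2 = 20.79 J/(mol·K).
W = (0.937)(20.79)(416 − 278) = 2688 J.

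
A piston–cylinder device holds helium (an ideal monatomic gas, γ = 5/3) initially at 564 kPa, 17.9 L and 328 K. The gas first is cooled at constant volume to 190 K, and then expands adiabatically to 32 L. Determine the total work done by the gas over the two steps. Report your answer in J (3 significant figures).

Step 1 (isochoric): W = 0 (constant volume).
After step 1: P = 326.7 kPa (V unchanged).
Step 2 (adiabatic): W = (P₁V₁ − P₂V₂)/(γ−1) = (5848 − 3970)/0.667 = 2817 J.
W_total = 0 + 2817 = 2817 J.

W_total ≈ 2820 J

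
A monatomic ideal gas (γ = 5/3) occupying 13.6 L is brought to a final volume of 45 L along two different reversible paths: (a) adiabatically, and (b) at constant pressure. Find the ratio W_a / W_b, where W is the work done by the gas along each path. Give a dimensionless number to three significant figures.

W_a / W_b ≈ 0.357

Path (a) adiabatic: W = P₁V₁(1 − (V₁/V₂)^(γ−1))/(γ−1) → W_a/(P₁V₁) = 0.8245.
Path (b) isobaric: W = P₁(V₂ − V₁) → W_b/(P₁V₁) = 2.309.
W_a / W_b = 0.8245 / 2.309 = 0.3571.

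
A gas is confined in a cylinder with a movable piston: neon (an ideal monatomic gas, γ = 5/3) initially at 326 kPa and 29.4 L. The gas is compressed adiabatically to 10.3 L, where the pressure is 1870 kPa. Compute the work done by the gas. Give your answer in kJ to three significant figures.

W ≈ -14.5 kJ

Adiabatic: W = (P₁V₁ − P₂V₂)/(γ − 1) with γ = 5/3.
P₁V₁ = 9584 J, P₂V₂ = 19261 J.
W = (9584 − 19261) / 0.6667 = -14515 J.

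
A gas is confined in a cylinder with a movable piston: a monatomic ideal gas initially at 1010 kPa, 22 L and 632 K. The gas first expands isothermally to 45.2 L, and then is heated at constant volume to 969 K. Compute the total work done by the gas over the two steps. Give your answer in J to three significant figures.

Step 1 (isothermal): W = P₁V₁ ln(V₂/V₁) = (22220) ln(45.2/22) = 16000 J.
Step 2 (isochoric): W = 0 (constant volume).
W_total = 16000 + 0 = 16000 J.

W_total ≈ 16000 J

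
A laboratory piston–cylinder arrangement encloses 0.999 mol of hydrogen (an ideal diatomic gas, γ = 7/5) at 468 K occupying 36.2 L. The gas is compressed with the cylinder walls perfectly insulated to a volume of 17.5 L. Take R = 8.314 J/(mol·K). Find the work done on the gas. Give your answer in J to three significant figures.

Adiabatic: TV^(γ−1) = const with γ = 7/5.
T₂ = T₁ (V₁/V₂)^(γ−1) = 468 × (36.2/17.5)^0.4 = 468 × 1.337 = 625.9 K.
W_by = nCᵥ(T₁ − T₂) = (0.999)(20.79)(468 − 625.9) = -3279 J.
Work on gas = −W_by = 3279 J.

W ≈ 3280 J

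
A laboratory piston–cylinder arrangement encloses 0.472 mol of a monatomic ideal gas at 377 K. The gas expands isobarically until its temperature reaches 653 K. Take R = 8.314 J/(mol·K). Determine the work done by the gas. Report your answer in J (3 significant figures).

W ≈ 1080 J

Isobaric: W = P ΔV = nR ΔT.
W = (0.472)(8.314)(653 − 377) = 1083 J.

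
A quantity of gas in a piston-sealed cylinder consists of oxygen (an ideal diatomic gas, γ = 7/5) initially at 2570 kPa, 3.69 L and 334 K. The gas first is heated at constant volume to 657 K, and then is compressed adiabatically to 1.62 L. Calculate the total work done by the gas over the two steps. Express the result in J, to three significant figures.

Step 1 (isochoric): W = 0 (constant volume).
After step 1: P = 5055 kPa (V unchanged).
Step 2 (adiabatic): W = (P₁V₁ − P₂V₂)/(γ−1) = (18654 − 25929)/0.4 = -18186 J.
W_total = 0 − 18186 = -18186 J.

W_total ≈ -18200 J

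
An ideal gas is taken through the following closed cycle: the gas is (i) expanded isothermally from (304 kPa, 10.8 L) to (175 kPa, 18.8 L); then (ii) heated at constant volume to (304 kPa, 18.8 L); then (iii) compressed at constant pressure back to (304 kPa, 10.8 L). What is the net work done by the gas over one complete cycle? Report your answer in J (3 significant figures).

W_net ≈ -612 J

Leg (i): W = PᵢVᵢ ln(V_f/Vᵢ) = (3283) ln(18.8/10.8) = 1820 J.
Leg (ii): W = 0.
Leg (iii): W = PΔV = (304)(10.8 − 18.8) = -2432 J.
W_net = 1820 − 2432 = -612.1 J.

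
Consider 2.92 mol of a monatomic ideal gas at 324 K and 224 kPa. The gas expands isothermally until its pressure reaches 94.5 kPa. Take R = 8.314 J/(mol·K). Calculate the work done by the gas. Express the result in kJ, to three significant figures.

Isothermal process: W = nRT ln(V₂/V₁) = nRT ln(P₁/P₂).
W = (2.92)(8.314)(324) × ln(224/94.5)
  = 7866 × ln(2.37) = 7866 × 0.863
W_by_gas = 6788 J.

W ≈ 6.79 kJ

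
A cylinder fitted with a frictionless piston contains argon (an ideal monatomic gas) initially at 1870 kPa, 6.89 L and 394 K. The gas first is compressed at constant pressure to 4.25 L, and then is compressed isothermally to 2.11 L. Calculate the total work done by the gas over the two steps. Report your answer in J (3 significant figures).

Step 1 (isobaric): W = PΔV = (1870 kPa)(4.25 − 6.89 L) = -4937 J.
After step 1: P = 1870 kPa, V = 4.25 L, T = 243 K.
Step 2 (isothermal): W = P₁V₁ ln(V₂/V₁) = (7948) ln(2.11/4.25) = -5565 J.
W_total = -4937 − 5565 = -10502 J.

W_total ≈ -10500 J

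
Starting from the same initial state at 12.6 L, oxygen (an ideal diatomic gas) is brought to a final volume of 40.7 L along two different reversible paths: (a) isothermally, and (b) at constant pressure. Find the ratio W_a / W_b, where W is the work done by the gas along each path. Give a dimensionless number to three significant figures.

Path (a) isothermal: W = P₁V₁ ln(V₂/V₁) → W_a/(P₁V₁) = 1.173.
Path (b) isobaric: W = P₁(V₂ − V₁) → W_b/(P₁V₁) = 2.23.
W_a / W_b = 1.173 / 2.23 = 0.5258.

W_a / W_b ≈ 0.526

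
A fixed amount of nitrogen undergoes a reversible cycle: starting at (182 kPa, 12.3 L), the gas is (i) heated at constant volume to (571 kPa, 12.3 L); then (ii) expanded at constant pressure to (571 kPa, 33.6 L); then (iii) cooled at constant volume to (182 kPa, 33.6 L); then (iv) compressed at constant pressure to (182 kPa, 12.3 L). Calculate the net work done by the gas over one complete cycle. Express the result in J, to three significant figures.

Constant-volume legs do no work.
W(ii) = (571)(33.6 − 12.3) = 12162 J; W(iv) = (182)(12.3 − 33.6) = -3877 J.
W_net = 12162 − 3877 = 8286 J (the clockwise enclosed area).

W_net ≈ 8290 J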